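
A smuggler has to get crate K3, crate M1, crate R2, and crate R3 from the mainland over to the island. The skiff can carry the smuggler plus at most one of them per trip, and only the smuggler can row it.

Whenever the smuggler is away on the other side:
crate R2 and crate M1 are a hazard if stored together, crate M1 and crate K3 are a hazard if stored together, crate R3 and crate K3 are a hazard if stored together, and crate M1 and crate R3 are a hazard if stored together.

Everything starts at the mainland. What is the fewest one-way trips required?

impossible

Whatever the first load, the items left behind include a forbidden pair without the smuggler. No opening move is safe, so no plan exists.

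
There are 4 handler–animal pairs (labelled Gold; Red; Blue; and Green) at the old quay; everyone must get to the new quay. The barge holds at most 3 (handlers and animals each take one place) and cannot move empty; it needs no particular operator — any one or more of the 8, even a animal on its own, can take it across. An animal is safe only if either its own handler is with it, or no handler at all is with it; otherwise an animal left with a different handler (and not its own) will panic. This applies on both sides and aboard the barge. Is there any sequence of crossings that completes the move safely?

Yes

1. animal Gold and handler Gold cross → the new quay.
2. handler Gold crosses ← the old quay.
3. animal Red, handler Gold, and handler Red cross → the new quay.
4. animal Gold and handler Gold cross ← the old quay.
5. handler Blue, handler Gold, and handler Green cross → the new quay.
6. animal Red crosses ← the old quay.
7. animal Gold and animal Red cross → the new quay.
8. animal Gold crosses ← the old quay.
9. animal Blue, animal Gold, and animal Green cross → the new quay.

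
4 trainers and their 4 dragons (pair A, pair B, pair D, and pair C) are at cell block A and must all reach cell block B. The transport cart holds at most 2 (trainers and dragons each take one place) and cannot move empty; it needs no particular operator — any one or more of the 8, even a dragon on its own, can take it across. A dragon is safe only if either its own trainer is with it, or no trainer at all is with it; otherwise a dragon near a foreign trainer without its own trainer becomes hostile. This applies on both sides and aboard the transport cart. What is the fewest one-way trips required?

Following every safe sequence of crossings from the start, the most of the 8 that can be at cell block B as the transport cart arrives there on crossings 1, 3, 5 is 2, 3, 4 respectively; the best ever achieved is 4 of 8.
From crossing 7 on, no configuration arises that was not already reachable earlier: only 44 distinct safe configurations (who is on which side, and where the transport cart is) can ever be reached, none of them has everyone across, and every continuation just revisits them. So no valid plan exists.

impossible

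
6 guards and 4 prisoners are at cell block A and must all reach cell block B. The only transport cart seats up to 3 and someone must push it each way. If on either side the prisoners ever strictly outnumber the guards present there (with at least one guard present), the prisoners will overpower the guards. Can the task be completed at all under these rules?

Yes

1. 2 prisoners → cell block B.  (cell block A: 6G 2P; cell block B: 0G 2P)
2. 1 prisoner ← cell block A.  (cell block A: 6G 3P; cell block B: 0G 1P)
3. 3 prisoners → cell block B.  (cell block A: 6G 0P; cell block B: 0G 4P)
4. 1 prisoner ← cell block A.  (cell block A: 6G 1P; cell block B: 0G 3P)
5. 3 guards → cell block B.  (cell block A: 3G 1P; cell block B: 3G 3P)
6. 1 prisoner ← cell block A.  (cell block A: 3G 2P; cell block B: 3G 2P)
7. 1 guard and 2 prisoners → cell block B.  (cell block A: 2G 0P; cell block B: 4G 4P)
8. 1 prisoner ← cell block A.  (cell block A: 2G 1P; cell block B: 4G 3P)
9. 2 guards and 1 prisoner → cell block B.  (cell block A: 0G 0P; cell block B: 6G 4P)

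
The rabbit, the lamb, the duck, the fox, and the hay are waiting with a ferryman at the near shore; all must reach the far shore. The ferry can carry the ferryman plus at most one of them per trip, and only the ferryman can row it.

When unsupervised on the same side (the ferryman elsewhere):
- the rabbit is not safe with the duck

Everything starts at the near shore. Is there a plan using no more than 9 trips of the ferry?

Yes

Yes — this plan uses 9 crossings (≤ 9):
1. Ferryman goes to the far shore with the rabbit.
2. Ferryman goes back to the near shore alone.
3. Ferryman goes to the far shore with the lamb.
4. Ferryman goes back to the near shore alone.
5. Ferryman goes to the far shore with the fox.
6. Ferryman goes back to the near shore alone.
7. Ferryman goes to the far shore with the hay.
8. Ferryman goes back to the near shore alone.
9. Ferryman goes to the far shore with the duck.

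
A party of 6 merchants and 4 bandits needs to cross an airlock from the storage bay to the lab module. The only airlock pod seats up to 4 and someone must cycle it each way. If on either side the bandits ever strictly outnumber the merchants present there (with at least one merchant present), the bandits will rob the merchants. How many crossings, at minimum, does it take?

Counting alone: each trip to the lab module takes at most 4 across and each return brings at least 1 back, so after t trips out (and t−1 returns) at most 4t − (t−1) of the 10 are across; that first reaches 10 at t = 3, so at least 5 crossings are needed.
The plan below uses exactly 5 crossings, so it is optimal:
1. 4 bandits → the lab module.  (the storage bay: 6M 0B; the lab module: 0M 4B)
2. 1 bandit ← the storage bay.  (the storage bay: 6M 1B; the lab module: 0M 3B)
3. 4 merchants → the lab module.  (the storage bay: 2M 1B; the lab module: 4M 3B)
4. 1 bandit ← the storage bay.  (the storage bay: 2M 2B; the lab module: 4M 2B)
5. 2 merchants and 2 bandits → the lab module.  (the storage bay: 0M 0B; the lab module: 6M 4B)

5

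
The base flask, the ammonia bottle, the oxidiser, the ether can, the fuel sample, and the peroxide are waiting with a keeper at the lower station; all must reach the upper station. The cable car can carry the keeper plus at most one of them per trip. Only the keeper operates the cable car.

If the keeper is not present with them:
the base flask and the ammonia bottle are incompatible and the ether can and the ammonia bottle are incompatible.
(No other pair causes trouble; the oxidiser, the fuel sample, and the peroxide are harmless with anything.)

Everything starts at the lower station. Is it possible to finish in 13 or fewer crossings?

Yes — this plan uses 13 crossings (≤ 13):
1. Keeper goes to the upper station with the ammonia bottle.
2. Keeper goes back to the lower station alone.
3. Keeper goes to the upper station with the base flask.
4. Keeper goes back to the lower station with the ammonia bottle.
5. Keeper goes to the upper station with the ether can.
6. Keeper goes back to the lower station alone.
7. Keeper goes to the upper station with the oxidiser.
8. Keeper goes back to the lower station alone.
9. Keeper goes to the upper station with the fuel sample.
10. Keeper goes back to the lower station alone.
11. Keeper goes to the upper station with the peroxide.
12. Keeper goes back to the lower station alone.
13. Keeper goes to the upper station with the ammonia bottle.

Yes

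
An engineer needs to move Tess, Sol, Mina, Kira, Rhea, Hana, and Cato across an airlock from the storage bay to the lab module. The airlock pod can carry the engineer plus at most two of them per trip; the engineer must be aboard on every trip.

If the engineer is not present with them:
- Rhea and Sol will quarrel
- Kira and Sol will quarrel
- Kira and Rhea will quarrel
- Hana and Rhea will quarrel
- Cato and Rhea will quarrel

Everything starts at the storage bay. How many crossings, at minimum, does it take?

11

Counting alone: the engineer can take at most 2 across per trip to the lab module, so moving all 7 needs at least 4 loaded trips out, with a return between consecutive ones — at least 7 crossings.
The safety rule pushes this higher. Following every safe sequence of crossings, the most of the 7 that can be at the lab module as the airlock pod arrives there on crossings 7, 9 is 5, 6 respectively — never all 7.
So no plan with fewer than 11 crossings exists, and this one achieves 11:
1. Engineer goes to the lab module with Rhea and Sol.  [the storage bay: Cato, Hana, Kira, Mina, Tess | the lab module: Rhea, Sol]
2. Engineer goes back to the storage bay with Sol.  [the storage bay: Cato, Hana, Kira, Mina, Sol, Tess | the lab module: Rhea]
3. Engineer goes to the lab module with Sol and Tess.  [the storage bay: Cato, Hana, Kira, Mina | the lab module: Rhea, Sol, Tess]
4. Engineer goes back to the storage bay with Sol.  [the storage bay: Cato, Hana, Kira, Mina, Sol | the lab module: Rhea, Tess]
5. Engineer goes to the lab module with Mina and Sol.  [the storage bay: Cato, Hana, Kira | the lab module: Mina, Rhea, Sol, Tess]
6. Engineer goes back to the storage bay with Sol.  [the storage bay: Cato, Hana, Kira, Sol | the lab module: Mina, Rhea, Tess]
7. Engineer goes to the lab module with Hana and Sol.  [the storage bay: Cato, Kira | the lab module: Hana, Mina, Rhea, Sol, Tess]
8. Engineer goes back to the storage bay with Rhea.  [the storage bay: Cato, Kira, Rhea | the lab module: Hana, Mina, Sol, Tess]
9. Engineer goes to the lab module with Cato and Kira.  [the storage bay: Rhea | the lab module: Cato, Hana, Kira, Mina, Sol, Tess]
10. Engineer goes back to the storage bay with Sol.  [the storage bay: Rhea, Sol | the lab module: Cato, Hana, Kira, Mina, Tess]
11. Engineer goes to the lab module with Rhea and Sol.  [the storage bay: — | the lab module: Cato, Hana, Kira, Mina, Rhea, Sol, Tess]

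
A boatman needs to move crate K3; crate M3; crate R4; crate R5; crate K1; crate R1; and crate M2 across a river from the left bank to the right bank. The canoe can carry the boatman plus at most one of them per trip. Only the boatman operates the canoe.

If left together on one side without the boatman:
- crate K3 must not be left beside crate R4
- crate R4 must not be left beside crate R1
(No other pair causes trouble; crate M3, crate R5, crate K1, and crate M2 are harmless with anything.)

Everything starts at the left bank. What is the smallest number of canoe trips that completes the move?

Counting alone: the boatman can take at most 1 across per trip to the right bank, so moving all 7 needs at least 7 loaded trips out, with a return between consecutive ones — at least 13 crossings.
The safety rule pushes this higher. Following every safe sequence of crossings, the most of the 7 that can be at the right bank as the canoe arrives there on crossing 13 is 6 — never all 7.
So no plan with fewer than 15 crossings exists, and this one achieves 15:
1. Boatman goes to the right bank with crate R4.  [the left bank: crate K1, crate K3, crate M2, crate M3, crate R1, crate R5 | the right bank: crate R4]
2. Boatman goes back to the left bank alone.  [the left bank: crate K1, crate K3, crate M2, crate M3, crate R1, crate R5 | the right bank: crate R4]
3. Boatman goes to the right bank with crate K3.  [the left bank: crate K1, crate M2, crate M3, crate R1, crate R5 | the right bank: crate K3, crate R4]
4. Boatman goes back to the left bank with crate R4.  [the left bank: crate K1, crate M2, crate M3, crate R1, crate R4, crate R5 | the right bank: crate K3]
5. Boatman goes to the right bank with crate R1.  [the left bank: crate K1, crate M2, crate M3, crate R4, crate R5 | the right bank: crate K3, crate R1]
6. Boatman goes back to the left bank alone.  [the left bank: crate K1, crate M2, crate M3, crate R4, crate R5 | the right bank: crate K3, crate R1]
7. Boatman goes to the right bank with crate M3.  [the left bank: crate K1, crate M2, crate R4, crate R5 | the right bank: crate K3, crate M3, crate R1]
8. Boatman goes back to the left bank alone.  [the left bank: crate K1, crate M2, crate R4, crate R5 | the right bank: crate K3, crate M3, crate R1]
9. Boatman goes to the right bank with crate R5.  [the left bank: crate K1, crate M2, crate R4 | the right bank: crate K3, crate M3, crate R1, crate R5]
10. Boatman goes back to the left bank alone.  [the left bank: crate K1, crate M2, crate R4 | the right bank: crate K3, crate M3, crate R1, crate R5]
11. Boatman goes to the right bank with crate K1.  [the left bank: crate M2, crate R4 | the right bank: crate K1, crate K3, crate M3, crate R1, crate R5]
12. Boatman goes back to the left bank alone.  [the left bank: crate M2, crate R4 | the right bank: crate K1, crate K3, crate M3, crate R1, crate R5]
13. Boatman goes to the right bank with crate M2.  [the left bank: crate R4 | the right bank: crate K1, crate K3, crate M2, crate M3, crate R1, crate R5]
14. Boatman goes back to the left bank alone.  [the left bank: crate R4 | the right bank: crate K1, crate K3, crate M2, crate M3, crate R1, crate R5]
15. Boatman goes to the right bank with crate R4.  [the left bank: — | the right bank: crate K1, crate K3, crate M2, crate M3, crate R1, crate R4, crate R5]

15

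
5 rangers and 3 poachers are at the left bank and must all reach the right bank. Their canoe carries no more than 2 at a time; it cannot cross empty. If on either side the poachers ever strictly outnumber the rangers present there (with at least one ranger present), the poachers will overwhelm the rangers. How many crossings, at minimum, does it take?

13

Counting alone: each trip to the right bank takes at most 2 across and each return brings at least 1 back, so after t trips out (and t−1 returns) at most 2t − (t−1) of the 8 are across; that first reaches 8 at t = 7, so at least 13 crossings are needed.
The plan below uses exactly 13 crossings, so it is optimal:
1. 2 poachers → the right bank.  (the left bank: 5R 1P; the right bank: 0R 2P)
2. 1 poacher ← the left bank.  (the left bank: 5R 2P; the right bank: 0R 1P)
3. 2 poachers → the right bank.  (the left bank: 5R 0P; the right bank: 0R 3P)
4. 1 poacher ← the left bank.  (the left bank: 5R 1P; the right bank: 0R 2P)
5. 2 rangers → the right bank.  (the left bank: 3R 1P; the right bank: 2R 2P)
6. 1 poacher ← the left bank.  (the left bank: 3R 2P; the right bank: 2R 1P)
7. 1 ranger and 1 poacher → the right bank.  (the left bank: 2R 1P; the right bank: 3R 2P)
8. 1 poacher ← the left bank.  (the left bank: 2R 2P; the right bank: 3R 1P)
9. 2 poachers → the right bank.  (the left bank: 2R 0P; the right bank: 3R 3P)
10. 1 poacher ← the left bank.  (the left bank: 2R 1P; the right bank: 3R 2P)
11. 1 ranger and 1 poacher → the right bank.  (the left bank: 1R 0P; the right bank: 4R 3P)
12. 1 poacher ← the left bank.  (the left bank: 1R 1P; the right bank: 4R 2P)
13. 1 ranger and 1 poacher → the right bank.  (the left bank: 0R 0P; the right bank: 5R 3P)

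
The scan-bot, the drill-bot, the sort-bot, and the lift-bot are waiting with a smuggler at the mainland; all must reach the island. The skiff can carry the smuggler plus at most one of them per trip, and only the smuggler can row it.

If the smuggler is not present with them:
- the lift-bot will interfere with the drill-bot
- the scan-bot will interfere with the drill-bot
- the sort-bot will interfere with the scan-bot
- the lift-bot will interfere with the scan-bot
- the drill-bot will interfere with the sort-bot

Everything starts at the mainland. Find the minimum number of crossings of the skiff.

Whatever the first load, the items left behind include a forbidden pair without the smuggler. No opening move is safe, so no plan exists.

impossible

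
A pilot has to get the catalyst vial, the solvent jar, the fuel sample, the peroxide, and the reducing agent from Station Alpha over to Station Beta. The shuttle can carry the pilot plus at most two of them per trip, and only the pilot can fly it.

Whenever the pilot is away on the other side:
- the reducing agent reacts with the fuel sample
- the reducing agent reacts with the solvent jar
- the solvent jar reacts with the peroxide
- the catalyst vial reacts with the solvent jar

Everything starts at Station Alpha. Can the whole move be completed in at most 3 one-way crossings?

No

Counting alone: the pilot can take at most 2 across per trip to Station Beta, so moving all 5 needs at least 3 loaded trips out, with a return between consecutive ones — at least 5 crossings.
Since 3 < 5, 3 crossings cannot be enough. (The shortest complete plan in fact takes 5:)
1. Pilot goes to Station Beta with the fuel sample and the solvent jar.
2. Pilot goes back to Station Alpha alone.
3. Pilot goes to Station Beta with the catalyst vial and the peroxide.
4. Pilot goes back to Station Alpha with the solvent jar.
5. Pilot goes to Station Beta with the reducing agent and the solvent jar.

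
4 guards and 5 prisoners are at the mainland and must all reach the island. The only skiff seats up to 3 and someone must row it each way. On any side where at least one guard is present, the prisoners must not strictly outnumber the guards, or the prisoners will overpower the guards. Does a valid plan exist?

The prisoners already outnumber the guards at the mainland before anyone moves, so the starting position itself is disallowed.

No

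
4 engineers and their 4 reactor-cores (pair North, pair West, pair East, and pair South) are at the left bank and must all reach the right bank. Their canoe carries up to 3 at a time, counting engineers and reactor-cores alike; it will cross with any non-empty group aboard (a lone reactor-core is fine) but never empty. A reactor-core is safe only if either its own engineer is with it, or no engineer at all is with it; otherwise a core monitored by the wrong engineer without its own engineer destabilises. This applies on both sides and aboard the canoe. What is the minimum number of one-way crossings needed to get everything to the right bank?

Counting alone: each trip to the right bank takes at most 3 across and each return brings at least 1 back, so after t trips out (and t−1 returns) at most 3t − (t−1) of the 8 are across; that first reaches 8 at t = 4, so at least 7 crossings are needed.
The safety rule pushes this higher. Following every safe sequence of crossings, the most of the 8 that can be at the right bank as the canoe arrives there on crossing 7 is 7 — never all 8.
So no plan with fewer than 9 crossings exists, and this one achieves 9:
1. engineer North and reactor-core North cross → the right bank.
2. engineer North crosses ← the left bank.
3. engineer North, engineer West, and reactor-core West cross → the right bank.
4. engineer North and reactor-core North cross ← the left bank.
5. engineer East, engineer North, and engineer South cross → the right bank.
6. reactor-core West crosses ← the left bank.
7. reactor-core North and reactor-core West cross → the right bank.
8. reactor-core North crosses ← the left bank.
9. reactor-core East, reactor-core North, and reactor-core South cross → the right bank.

9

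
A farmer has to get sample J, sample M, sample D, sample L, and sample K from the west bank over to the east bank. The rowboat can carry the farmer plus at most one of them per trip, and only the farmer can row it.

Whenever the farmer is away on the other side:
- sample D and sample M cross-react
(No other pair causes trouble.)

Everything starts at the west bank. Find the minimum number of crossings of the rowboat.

9

Counting alone: the farmer can take at most 1 across per trip to the east bank, so moving all 5 needs at least 5 loaded trips out, with a return between consecutive ones — at least 9 crossings.
The plan below uses exactly 9 crossings, so it is optimal:
1. Farmer goes to the east bank with sample M.
2. Farmer goes back to the west bank alone.
3. Farmer goes to the east bank with sample J.
4. Farmer goes back to the west bank alone.
5. Farmer goes to the east bank with sample L.
6. Farmer goes back to the west bank alone.
7. Farmer goes to the east bank with sample K.
8. Farmer goes back to the west bank alone.
9. Farmer goes to the east bank with sample D.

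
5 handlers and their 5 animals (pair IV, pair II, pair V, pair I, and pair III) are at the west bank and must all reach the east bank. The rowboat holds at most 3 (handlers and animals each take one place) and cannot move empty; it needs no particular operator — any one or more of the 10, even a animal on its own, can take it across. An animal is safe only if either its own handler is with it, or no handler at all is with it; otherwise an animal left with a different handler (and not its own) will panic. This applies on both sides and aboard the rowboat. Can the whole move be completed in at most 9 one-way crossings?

Counting alone: each trip to the east bank takes at most 3 across and each return brings at least 1 back, so after t trips out (and t−1 returns) at most 3t − (t−1) of the 10 are across; that first reaches 10 at t = 5, so at least 9 crossings are needed.
The safety rule pushes this higher. Following every safe sequence of crossings, the most of the 10 that can be at the east bank as the rowboat arrives there on crossing 9 is 9 — never all 10.
So the move cannot be finished within 9 crossings. (The shortest complete plan takes 11:)
1. animal IV and handler IV cross → the east bank.
2. handler IV crosses ← the west bank.
3. animal I, animal II, and animal V cross → the east bank.
4. animal IV crosses ← the west bank.
5. handler I, handler II, and handler V cross → the east bank.
6. animal II and handler II cross ← the west bank.
7. handler II, handler III, and handler IV cross → the east bank.
8. animal V crosses ← the west bank.
9. animal II and animal IV cross → the east bank.
10. animal IV crosses ← the west bank.
11. animal III, animal IV, and animal V cross → the east bank.

No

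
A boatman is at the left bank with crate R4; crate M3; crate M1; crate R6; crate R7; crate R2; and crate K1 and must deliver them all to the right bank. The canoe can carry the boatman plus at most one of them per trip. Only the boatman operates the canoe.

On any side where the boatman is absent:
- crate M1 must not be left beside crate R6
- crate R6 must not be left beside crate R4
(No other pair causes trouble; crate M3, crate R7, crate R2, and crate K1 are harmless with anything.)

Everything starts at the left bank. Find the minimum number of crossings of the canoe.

Counting alone: the boatman can take at most 1 across per trip to the right bank, so moving all 7 needs at least 7 loaded trips out, with a return between consecutive ones — at least 13 crossings.
The safety rule pushes this higher. Following every safe sequence of crossings, the most of the 7 that can be at the right bank as the canoe arrives there on crossing 13 is 6 — never all 7.
So no plan with fewer than 15 crossings exists, and this one achieves 15:
1. Boatman goes to the right bank with crate R6.
2. Boatman goes back to the left bank alone.
3. Boatman goes to the right bank with crate R4.
4. Boatman goes back to the left bank with crate R6.
5. Boatman goes to the right bank with crate M1.
6. Boatman goes back to the left bank alone.
7. Boatman goes to the right bank with crate M3.
8. Boatman goes back to the left bank alone.
9. Boatman goes to the right bank with crate R7.
10. Boatman goes back to the left bank alone.
11. Boatman goes to the right bank with crate R2.
12. Boatman goes back to the left bank alone.
13. Boatman goes to the right bank with crate K1.
14. Boatman goes back to the left bank alone.
15. Boatman goes to the right bank with crate R6.

15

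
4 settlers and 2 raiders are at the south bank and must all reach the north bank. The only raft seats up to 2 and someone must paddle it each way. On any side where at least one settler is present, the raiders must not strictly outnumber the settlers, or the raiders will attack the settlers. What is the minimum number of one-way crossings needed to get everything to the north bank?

9

Counting alone: each trip to the north bank takes at most 2 across and each return brings at least 1 back, so after t trips out (and t−1 returns) at most 2t − (t−1) of the 6 are across; that first reaches 6 at t = 5, so at least 9 crossings are needed.
The plan below uses exactly 9 crossings, so it is optimal:
1. 2 raiders → the north bank.  (the south bank: 4S 0R; the north bank: 0S 2R)
2. 1 raider ← the south bank.  (the south bank: 4S 1R; the north bank: 0S 1R)
3. 2 settlers → the north bank.  (the south bank: 2S 1R; the north bank: 2S 1R)
4. 1 raider ← the south bank.  (the south bank: 2S 2R; the north bank: 2S 0R)
5. 2 raiders → the north bank.  (the south bank: 2S 0R; the north bank: 2S 2R)
6. 1 raider ← the south bank.  (the south bank: 2S 1R; the north bank: 2S 1R)
7. 1 settler and 1 raider → the north bank.  (the south bank: 1S 0R; the north bank: 3S 2R)
8. 1 raider ← the south bank.  (the south bank: 1S 1R; the north bank: 3S 1R)
9. 1 settler and 1 raider → the north bank.  (the south bank: 0S 0R; the north bank: 4S 2R)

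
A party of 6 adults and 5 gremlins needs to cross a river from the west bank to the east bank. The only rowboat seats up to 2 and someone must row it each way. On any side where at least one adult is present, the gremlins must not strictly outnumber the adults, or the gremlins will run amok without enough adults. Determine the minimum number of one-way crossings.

19

Counting alone: each trip to the east bank takes at most 2 across and each return brings at least 1 back, so after t trips out (and t−1 returns) at most 2t − (t−1) of the 11 are across; that first reaches 11 at t = 10, so at least 19 crossings are needed.
The plan below uses exactly 19 crossings, so it is optimal:
1. 2 gremlins → the east bank.  (the west bank: 6A 3G; the east bank: 0A 2G)
2. 1 gremlin ← the west bank.  (the west bank: 6A 4G; the east bank: 0A 1G)
3. 2 gremlins → the east bank.  (the west bank: 6A 2G; the east bank: 0A 3G)
4. 1 gremlin ← the west bank.  (the west bank: 6A 3G; the east bank: 0A 2G)
5. 2 adults → the east bank.  (the west bank: 4A 3G; the east bank: 2A 2G)
6. 1 gremlin ← the west bank.  (the west bank: 4A 4G; the east bank: 2A 1G)
7. 1 adult and 1 gremlin → the east bank.  (the west bank: 3A 3G; the east bank: 3A 2G)
8. 1 adult ← the west bank.  (the west bank: 4A 3G; the east bank: 2A 2G)
9. 1 adult and 1 gremlin → the east bank.  (the west bank: 3A 2G; the east bank: 3A 3G)
10. 1 gremlin ← the west bank.  (the west bank: 3A 3G; the east bank: 3A 2G)
11. 1 adult and 1 gremlin → the east bank.  (the west bank: 2A 2G; the east bank: 4A 3G)
12. 1 adult ← the west bank.  (the west bank: 3A 2G; the east bank: 3A 3G)
13. 1 adult and 1 gremlin → the east bank.  (the west bank: 2A 1G; the east bank: 4A 4G)
14. 1 gremlin ← the west bank.  (the west bank: 2A 2G; the east bank: 4A 3G)
15. 1 adult and 1 gremlin → the east bank.  (the west bank: 1A 1G; the east bank: 5A 4G)
16. 1 adult ← the west bank.  (the west bank: 2A 1G; the east bank: 4A 4G)
17. 1 adult and 1 gremlin → the east bank.  (the west bank: 1A 0G; the east bank: 5A 5G)
18. 1 gremlin ← the west bank.  (the west bank: 1A 1G; the east bank: 5A 4G)
19. 1 adult and 1 gremlin → the east bank.  (the west bank: 0A 0G; the east bank: 6A 5G)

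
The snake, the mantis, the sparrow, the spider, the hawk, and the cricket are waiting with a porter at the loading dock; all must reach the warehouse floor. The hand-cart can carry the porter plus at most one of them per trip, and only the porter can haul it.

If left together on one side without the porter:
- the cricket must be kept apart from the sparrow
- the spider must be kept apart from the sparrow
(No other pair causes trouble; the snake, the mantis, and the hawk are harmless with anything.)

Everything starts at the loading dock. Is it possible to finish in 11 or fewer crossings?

No

Counting alone: the porter can take at most 1 across per trip to the warehouse floor, so moving all 6 needs at least 6 loaded trips out, with a return between consecutive ones — at least 11 crossings.
The safety rule pushes this higher. Following every safe sequence of crossings, the most of the 6 that can be at the warehouse floor as the hand-cart arrives there on crossing 11 is 5 — never all 6.
So the move cannot be finished within 11 crossings. (The shortest complete plan takes 13:)
1. Porter goes to the warehouse floor with the sparrow.  [the loading dock: the cricket, the hawk, the mantis, the snake, the spider | the warehouse floor: the sparrow]
2. Porter goes back to the loading dock alone.  [the loading dock: the cricket, the hawk, the mantis, the snake, the spider | the warehouse floor: the sparrow]
3. Porter goes to the warehouse floor with the snake.  [the loading dock: the cricket, the hawk, the mantis, the spider | the warehouse floor: the snake, the sparrow]
4. Porter goes back to the loading dock alone.  [the loading dock: the cricket, the hawk, the mantis, the spider | the warehouse floor: the snake, the sparrow]
5. Porter goes to the warehouse floor with the mantis.  [the loading dock: the cricket, the hawk, the spider | the warehouse floor: the mantis, the snake, the sparrow]
6. Porter goes back to the loading dock alone.  [the loading dock: the cricket, the hawk, the spider | the warehouse floor: the mantis, the snake, the sparrow]
7. Porter goes to the warehouse floor with the spider.  [the loading dock: the cricket, the hawk | the warehouse floor: the mantis, the snake, the sparrow, the spider]
8. Porter goes back to the loading dock with the sparrow.  [the loading dock: the cricket, the hawk, the sparrow | the warehouse floor: the mantis, the snake, the spider]
9. Porter goes to the warehouse floor with the cricket.  [the loading dock: the hawk, the sparrow | the warehouse floor: the cricket, the mantis, the snake, the spider]
10. Porter goes back to the loading dock alone.  [the loading dock: the hawk, the sparrow | the warehouse floor: the cricket, the mantis, the snake, the spider]
11. Porter goes to the warehouse floor with the hawk.  [the loading dock: the sparrow | the warehouse floor: the cricket, the hawk, the mantis, the snake, the spider]
12. Porter goes back to the loading dock alone.  [the loading dock: the sparrow | the warehouse floor: the cricket, the hawk, the mantis, the snake, the spider]
13. Porter goes to the warehouse floor with the sparrow.  [the loading dock: — | the warehouse floor: the cricket, the hawk, the mantis, the snake, the sparrow, the spider]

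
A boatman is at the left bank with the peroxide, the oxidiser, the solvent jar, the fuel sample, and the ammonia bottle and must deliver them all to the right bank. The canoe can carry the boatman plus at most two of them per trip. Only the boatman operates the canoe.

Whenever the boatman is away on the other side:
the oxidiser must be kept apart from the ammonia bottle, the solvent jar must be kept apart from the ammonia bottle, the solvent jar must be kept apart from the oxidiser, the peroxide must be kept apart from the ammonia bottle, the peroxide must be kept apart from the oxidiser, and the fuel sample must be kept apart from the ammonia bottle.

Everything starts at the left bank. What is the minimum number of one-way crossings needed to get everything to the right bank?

7

Counting alone: the boatman can take at most 2 across per trip to the right bank, so moving all 5 needs at least 3 loaded trips out, with a return between consecutive ones — at least 5 crossings.
The safety rule pushes this higher. Following every safe sequence of crossings, the most of the 5 that can be at the right bank as the canoe arrives there on crossing 5 is 4 — never all 5.
So no plan with fewer than 7 crossings exists, and this one achieves 7:
1. Boatman goes to the right bank with the ammonia bottle and the oxidiser.
2. Boatman goes back to the left bank with the oxidiser.
3. Boatman goes to the right bank with the peroxide and the solvent jar.
4. Boatman goes back to the left bank with the ammonia bottle.
5. Boatman goes to the right bank with the fuel sample and the oxidiser.
6. Boatman goes back to the left bank with the oxidiser.
7. Boatman goes to the right bank with the ammonia bottle and the oxidiser.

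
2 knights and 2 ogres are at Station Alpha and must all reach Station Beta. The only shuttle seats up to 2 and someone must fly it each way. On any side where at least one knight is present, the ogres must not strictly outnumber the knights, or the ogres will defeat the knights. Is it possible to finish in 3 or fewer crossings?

Counting alone: each trip to Station Beta takes at most 2 across and each return brings at least 1 back, so after t trips out (and t−1 returns) at most 2t − (t−1) of the 4 are across; that first reaches 4 at t = 3, so at least 5 crossings are needed.
Since 3 < 5, 3 crossings cannot be enough. (The shortest complete plan in fact takes 5:)
1. 2 ogres → Station Beta.  (Station Alpha: 2K 0O; Station Beta: 0K 2O)
2. 1 ogre ← Station Alpha.  (Station Alpha: 2K 1O; Station Beta: 0K 1O)
3. 2 knights → Station Beta.  (Station Alpha: 0K 1O; Station Beta: 2K 1O)
4. 1 ogre ← Station Alpha.  (Station Alpha: 0K 2O; Station Beta: 2K 0O)
5. 2 ogres → Station Beta.  (Station Alpha: 0K 0O; Station Beta: 2K 2O)

No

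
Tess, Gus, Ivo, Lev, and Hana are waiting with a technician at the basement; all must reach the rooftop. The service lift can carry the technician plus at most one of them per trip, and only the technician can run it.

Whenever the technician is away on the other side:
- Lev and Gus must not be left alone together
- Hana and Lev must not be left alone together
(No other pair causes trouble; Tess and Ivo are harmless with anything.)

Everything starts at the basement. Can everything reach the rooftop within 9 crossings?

No

Counting alone: the technician can take at most 1 across per trip to the rooftop, so moving all 5 needs at least 5 loaded trips out, with a return between consecutive ones — at least 9 crossings.
The safety rule pushes this higher. Following every safe sequence of crossings, the most of the 5 that can be at the rooftop as the service lift arrives there on crossing 9 is 4 — never all 5.
So the move cannot be finished within 9 crossings. (The shortest complete plan takes 11:)
1. Technician goes to the rooftop with Lev.
2. Technician goes back to the basement alone.
3. Technician goes to the rooftop with Tess.
4. Technician goes back to the basement alone.
5. Technician goes to the rooftop with Gus.
6. Technician goes back to the basement with Lev.
7. Technician goes to the rooftop with Hana.
8. Technician goes back to the basement alone.
9. Technician goes to the rooftop with Ivo.
10. Technician goes back to the basement alone.
11. Technician goes to the rooftop with Lev.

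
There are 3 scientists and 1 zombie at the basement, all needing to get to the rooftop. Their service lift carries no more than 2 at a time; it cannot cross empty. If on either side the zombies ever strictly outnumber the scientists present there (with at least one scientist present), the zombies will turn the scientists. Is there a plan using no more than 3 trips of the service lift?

Counting alone: each trip to the rooftop takes at most 2 across and each return brings at least 1 back, so after t trips out (and t−1 returns) at most 2t − (t−1) of the 4 are across; that first reaches 4 at t = 3, so at least 5 crossings are needed.
Since 3 < 5, 3 crossings cannot be enough. (The shortest complete plan in fact takes 5:)
1. 1 scientist and 1 zombie → the rooftop.  (the basement: 2S 0Z; the rooftop: 1S 1Z)
2. 1 zombie ← the basement.  (the basement: 2S 1Z; the rooftop: 1S 0Z)
3. 1 scientist and 1 zombie → the rooftop.  (the basement: 1S 0Z; the rooftop: 2S 1Z)
4. 1 zombie ← the basement.  (the basement: 1S 1Z; the rooftop: 2S 0Z)
5. 1 scientist and 1 zombie → the rooftop.  (the basement: 0S 0Z; the rooftop: 3S 1Z)

No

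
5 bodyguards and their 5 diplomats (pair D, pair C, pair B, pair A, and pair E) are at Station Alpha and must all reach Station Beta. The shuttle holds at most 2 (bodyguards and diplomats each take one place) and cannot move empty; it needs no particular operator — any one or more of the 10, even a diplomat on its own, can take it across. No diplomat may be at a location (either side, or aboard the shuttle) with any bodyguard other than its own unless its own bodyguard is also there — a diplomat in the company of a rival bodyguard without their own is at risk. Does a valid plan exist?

Following every safe sequence of crossings from the start, the most of the 10 that can be at Station Beta as the shuttle arrives there on crossings 1, 3, 5, 7 is 2, 3, 4, 5 respectively; the best ever achieved is 5 of 10.
From crossing 9 on, no configuration arises that was not already reachable earlier: only 82 distinct safe configurations (who is on which side, and where the shuttle is) can ever be reached, none of them has everyone across, and every continuation just revisits them. So no valid plan exists.

No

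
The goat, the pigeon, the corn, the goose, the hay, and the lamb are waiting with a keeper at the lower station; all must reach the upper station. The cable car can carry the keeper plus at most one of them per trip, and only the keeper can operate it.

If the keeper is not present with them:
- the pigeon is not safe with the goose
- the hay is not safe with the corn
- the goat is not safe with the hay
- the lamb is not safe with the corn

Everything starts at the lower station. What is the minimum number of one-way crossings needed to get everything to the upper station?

Whatever the first load, the items left behind include a forbidden pair without the keeper. No opening move is safe, so no plan exists.

impossible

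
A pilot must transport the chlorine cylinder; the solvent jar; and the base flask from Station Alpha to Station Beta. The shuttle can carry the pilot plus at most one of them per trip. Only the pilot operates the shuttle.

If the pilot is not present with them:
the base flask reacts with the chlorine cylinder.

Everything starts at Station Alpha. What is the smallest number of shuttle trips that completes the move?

5

Counting alone: the pilot can take at most 1 across per trip to Station Beta, so moving all 3 needs at least 3 loaded trips out, with a return between consecutive ones — at least 5 crossings.
The plan below uses exactly 5 crossings, so it is optimal:
1. Pilot goes to Station Beta with the chlorine cylinder.  [Station Alpha: the base flask, the solvent jar | Station Beta: the chlorine cylinder]
2. Pilot goes back to Station Alpha alone.  [Station Alpha: the base flask, the solvent jar | Station Beta: the chlorine cylinder]
3. Pilot goes to Station Beta with the solvent jar.  [Station Alpha: the base flask | Station Beta: the chlorine cylinder, the solvent jar]
4. Pilot goes back to Station Alpha alone.  [Station Alpha: the base flask | Station Beta: the chlorine cylinder, the solvent jar]
5. Pilot goes to Station Beta with the base flask.  [Station Alpha: — | Station Beta: the base flask, the chlorine cylinder, the solvent jar]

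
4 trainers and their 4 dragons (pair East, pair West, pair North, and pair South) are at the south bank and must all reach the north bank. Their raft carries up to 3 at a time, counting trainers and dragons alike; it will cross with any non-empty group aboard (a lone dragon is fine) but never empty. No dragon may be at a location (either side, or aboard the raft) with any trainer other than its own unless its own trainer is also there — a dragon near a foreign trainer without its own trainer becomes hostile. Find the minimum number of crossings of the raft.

9

Counting alone: each trip to the north bank takes at most 3 across and each return brings at least 1 back, so after t trips out (and t−1 returns) at most 3t − (t−1) of the 8 are across; that first reaches 8 at t = 4, so at least 7 crossings are needed.
The safety rule pushes this higher. Following every safe sequence of crossings, the most of the 8 that can be at the north bank as the raft arrives there on crossing 7 is 7 — never all 8.
So no plan with fewer than 9 crossings exists, and this one achieves 9:
1. dragon East and trainer East cross → the north bank.
2. trainer East crosses ← the south bank.
3. dragon West, trainer East, and trainer West cross → the north bank.
4. dragon East and trainer East cross ← the south bank.
5. trainer East, trainer North, and trainer South cross → the north bank.
6. dragon West crosses ← the south bank.
7. dragon East and dragon West cross → the north bank.
8. dragon East crosses ← the south bank.
9. dragon East, dragon North, and dragon South cross → the north bank.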